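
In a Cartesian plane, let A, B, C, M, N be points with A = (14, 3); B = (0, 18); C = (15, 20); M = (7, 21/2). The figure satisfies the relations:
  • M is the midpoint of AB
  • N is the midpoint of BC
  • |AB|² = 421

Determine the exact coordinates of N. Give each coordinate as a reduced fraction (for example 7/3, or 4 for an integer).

N = (15/2, 19)

1. N_x = 15/2  [2·N = B+C = (0, 18)+(15, 20)]
2. N_y = 19  [2·N = B+C = (0, 18)+(15, 20)]
   so N = (15/2, 19)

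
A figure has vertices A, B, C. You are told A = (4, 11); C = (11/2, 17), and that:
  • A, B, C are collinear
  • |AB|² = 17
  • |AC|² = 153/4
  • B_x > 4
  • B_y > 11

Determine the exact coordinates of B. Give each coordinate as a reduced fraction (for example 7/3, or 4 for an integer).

B = (5, 15)

1. B_x = 5  [[A, B, C are collinear ⇒ 6x-3/2y-15/2=0] ∩ [|B−(4, 11)|²=17]]
2. B_y = 15  [[A, B, C are collinear ⇒ 6x-3/2y-15/2=0] ∩ [|B−(4, 11)|²=17]]
   so B = (5, 15)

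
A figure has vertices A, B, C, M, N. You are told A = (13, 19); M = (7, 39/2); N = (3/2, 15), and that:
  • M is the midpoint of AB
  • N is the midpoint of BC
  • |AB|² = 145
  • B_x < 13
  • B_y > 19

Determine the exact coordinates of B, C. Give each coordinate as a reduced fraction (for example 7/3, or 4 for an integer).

1. B_x = 1  [B = 2·M−A = 2·(7, 39/2)−(13, 19)]
2. B_y = 20  [B = 2·M−A = 2·(7, 39/2)−(13, 19)]
   so B = (1, 20)
3. C_x = 2  [C = 2·N−B = 2·(3/2, 15)−(1, 20)]
4. C_y = 10  [C = 2·N−B = 2·(3/2, 15)−(1, 20)]
   so C = (2, 10)

B = (1, 20)
C = (2, 10)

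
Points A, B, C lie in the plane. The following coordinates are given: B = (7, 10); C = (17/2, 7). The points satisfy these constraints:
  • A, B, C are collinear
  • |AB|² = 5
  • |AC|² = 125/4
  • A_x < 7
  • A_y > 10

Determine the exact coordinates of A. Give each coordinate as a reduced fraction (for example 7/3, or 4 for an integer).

A = (6, 12)

1. A_x = 6  [[A, B, C are collinear ⇒ 3x+3/2y-36=0] ∩ [|A−(7, 10)|²=5]]
2. A_y = 12  [[A, B, C are collinear ⇒ 3x+3/2y-36=0] ∩ [|A−(7, 10)|²=5]]
   so A = (6, 12)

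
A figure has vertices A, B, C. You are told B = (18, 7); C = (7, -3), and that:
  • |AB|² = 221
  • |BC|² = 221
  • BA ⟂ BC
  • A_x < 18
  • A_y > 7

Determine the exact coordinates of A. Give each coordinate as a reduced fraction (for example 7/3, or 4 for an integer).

1. A_x = 8  [[BA ⟂ BC ⇒ -11x-10y+268=0] ∩ [|A−(18, 7)|²=221]]
2. A_y = 18  [[BA ⟂ BC ⇒ -11x-10y+268=0] ∩ [|A−(18, 7)|²=221]]
   so A = (8, 18)

A = (8, 18)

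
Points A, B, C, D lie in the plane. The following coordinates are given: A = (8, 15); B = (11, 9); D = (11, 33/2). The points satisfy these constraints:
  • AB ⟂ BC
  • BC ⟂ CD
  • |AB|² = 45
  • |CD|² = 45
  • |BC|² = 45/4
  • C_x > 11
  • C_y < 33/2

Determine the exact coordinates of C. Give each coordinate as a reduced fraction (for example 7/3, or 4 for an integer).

1. C_x = 14  [[AB ⟂ BC ⇒ 3x-6y+21=0] ∩ [|C−(11, 33/2)|²=45]]
2. C_y = 21/2  [[AB ⟂ BC ⇒ 3x-6y+21=0] ∩ [|C−(11, 33/2)|²=45]]
   so C = (14, 21/2)

C = (14, 21/2)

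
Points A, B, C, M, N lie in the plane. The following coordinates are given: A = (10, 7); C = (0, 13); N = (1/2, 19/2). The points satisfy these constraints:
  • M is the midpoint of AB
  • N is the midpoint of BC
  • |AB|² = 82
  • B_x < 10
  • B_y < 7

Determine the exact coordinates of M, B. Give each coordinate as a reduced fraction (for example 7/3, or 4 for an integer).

M = (11/2, 13/2)
B = (1, 6)

1. B_x = 1  [B = 2·N−C = 2·(1/2, 19/2)−(0, 13)]
2. B_y = 6  [B = 2·N−C = 2·(1/2, 19/2)−(0, 13)]
   so B = (1, 6)
3. M_x = 11/2  [2·M = A+B = (10, 7)+(1, 6)]
4. M_y = 13/2  [2·M = A+B = (10, 7)+(1, 6)]
   so M = (11/2, 13/2)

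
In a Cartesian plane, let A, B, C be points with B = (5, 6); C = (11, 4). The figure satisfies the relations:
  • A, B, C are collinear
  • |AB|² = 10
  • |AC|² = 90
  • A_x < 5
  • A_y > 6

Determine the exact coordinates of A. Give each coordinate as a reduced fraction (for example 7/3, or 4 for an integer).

1. A_x = 2  [[A, B, C are collinear ⇒ 2x+6y-46=0] ∩ [|A−(5, 6)|²=10]]
2. A_y = 7  [[A, B, C are collinear ⇒ 2x+6y-46=0] ∩ [|A−(5, 6)|²=10]]
   so A = (2, 7)

A = (2, 7)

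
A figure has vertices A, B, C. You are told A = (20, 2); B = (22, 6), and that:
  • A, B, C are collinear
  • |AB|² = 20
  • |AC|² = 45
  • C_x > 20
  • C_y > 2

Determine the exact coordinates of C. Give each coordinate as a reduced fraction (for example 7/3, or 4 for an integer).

1. C_x = 23  [[A, B, C are collinear ⇒ -4x+2y+76=0] ∩ [|C−(20, 2)|²=45]]
2. C_y = 8  [[A, B, C are collinear ⇒ -4x+2y+76=0] ∩ [|C−(20, 2)|²=45]]
   so C = (23, 8)

C = (23, 8)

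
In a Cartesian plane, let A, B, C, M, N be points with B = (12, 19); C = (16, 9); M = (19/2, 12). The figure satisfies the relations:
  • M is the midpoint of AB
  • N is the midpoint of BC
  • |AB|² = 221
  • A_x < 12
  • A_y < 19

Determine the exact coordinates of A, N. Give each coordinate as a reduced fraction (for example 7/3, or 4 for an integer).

1. A_x = 7  [A = 2·M−B = 2·(19/2, 12)−(12, 19)]
2. A_y = 5  [A = 2·M−B = 2·(19/2, 12)−(12, 19)]
   so A = (7, 5)
3. N_x = 14  [2·N = B+C = (12, 19)+(16, 9)]
4. N_y = 14  [2·N = B+C = (12, 19)+(16, 9)]
   so N = (14, 14)

A = (7, 5)
N = (14, 14)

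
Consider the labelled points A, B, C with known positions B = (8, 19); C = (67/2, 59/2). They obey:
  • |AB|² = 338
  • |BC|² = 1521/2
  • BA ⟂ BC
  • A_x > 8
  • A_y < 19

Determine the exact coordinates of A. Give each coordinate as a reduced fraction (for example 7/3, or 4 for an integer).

1. A_x = 15  [[BA ⟂ BC ⇒ 51/2x+21/2y-807/2=0] ∩ [|A−(8, 19)|²=338]]
2. A_y = 2  [[BA ⟂ BC ⇒ 51/2x+21/2y-807/2=0] ∩ [|A−(8, 19)|²=338]]
   so A = (15, 2)

A = (15, 2)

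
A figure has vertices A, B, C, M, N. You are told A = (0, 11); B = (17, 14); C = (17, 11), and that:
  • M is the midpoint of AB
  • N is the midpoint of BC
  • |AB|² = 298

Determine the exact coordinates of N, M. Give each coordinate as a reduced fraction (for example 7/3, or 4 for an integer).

N = (17, 25/2)
M = (17/2, 25/2)

1. M_x = 17/2  [2·M = A+B = (0, 11)+(17, 14)]
2. M_y = 25/2  [2·M = A+B = (0, 11)+(17, 14)]
   so M = (17/2, 25/2)
3. N_x = 17  [2·N = B+C = (17, 14)+(17, 11)]
4. N_y = 25/2  [2·N = B+C = (17, 14)+(17, 11)]
   so N = (17, 25/2)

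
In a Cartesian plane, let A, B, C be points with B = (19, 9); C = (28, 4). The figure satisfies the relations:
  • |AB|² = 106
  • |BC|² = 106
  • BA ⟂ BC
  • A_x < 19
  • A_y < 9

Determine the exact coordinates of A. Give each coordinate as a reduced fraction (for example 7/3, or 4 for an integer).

1. A_x = 14  [[BA ⟂ BC ⇒ 9x-5y-126=0] ∩ [|A−(19, 9)|²=106]]
2. A_y = 0  [[BA ⟂ BC ⇒ 9x-5y-126=0] ∩ [|A−(19, 9)|²=106]]
   so A = (14, 0)

A = (14, 0)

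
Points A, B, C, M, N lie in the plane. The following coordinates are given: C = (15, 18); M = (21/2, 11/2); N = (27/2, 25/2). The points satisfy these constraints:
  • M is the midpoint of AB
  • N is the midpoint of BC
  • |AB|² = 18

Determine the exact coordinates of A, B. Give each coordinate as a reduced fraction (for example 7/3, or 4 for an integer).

A = (9, 4)
B = (12, 7)

1. B_x = 12  [B = 2·N−C = 2·(27/2, 25/2)−(15, 18)]
2. B_y = 7  [B = 2·N−C = 2·(27/2, 25/2)−(15, 18)]
   so B = (12, 7)
3. A_x = 9  [A = 2·M−B = 2·(21/2, 11/2)−(12, 7)]
4. A_y = 4  [A = 2·M−B = 2·(21/2, 11/2)−(12, 7)]
   so A = (9, 4)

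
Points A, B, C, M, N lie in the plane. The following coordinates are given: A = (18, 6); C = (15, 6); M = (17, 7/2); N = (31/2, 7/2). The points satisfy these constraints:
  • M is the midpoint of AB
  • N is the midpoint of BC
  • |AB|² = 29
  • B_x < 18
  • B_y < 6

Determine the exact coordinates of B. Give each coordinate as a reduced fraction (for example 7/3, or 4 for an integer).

1. B_x = 16  [B = 2·M−A = 2·(17, 7/2)−(18, 6)]
2. B_y = 1  [B = 2·M−A = 2·(17, 7/2)−(18, 6)]
   so B = (16, 1)

B = (16, 1)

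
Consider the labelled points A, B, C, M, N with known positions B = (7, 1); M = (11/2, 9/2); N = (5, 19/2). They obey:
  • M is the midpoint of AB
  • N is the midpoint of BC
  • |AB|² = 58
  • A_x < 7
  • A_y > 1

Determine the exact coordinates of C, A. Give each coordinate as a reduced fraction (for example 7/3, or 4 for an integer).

C = (3, 18)
A = (4, 8)

1. A_x = 4  [A = 2·M−B = 2·(11/2, 9/2)−(7, 1)]
2. A_y = 8  [A = 2·M−B = 2·(11/2, 9/2)−(7, 1)]
   so A = (4, 8)
3. C_x = 3  [C = 2·N−B = 2·(5, 19/2)−(7, 1)]
4. C_y = 18  [C = 2·N−B = 2·(5, 19/2)−(7, 1)]
   so C = (3, 18)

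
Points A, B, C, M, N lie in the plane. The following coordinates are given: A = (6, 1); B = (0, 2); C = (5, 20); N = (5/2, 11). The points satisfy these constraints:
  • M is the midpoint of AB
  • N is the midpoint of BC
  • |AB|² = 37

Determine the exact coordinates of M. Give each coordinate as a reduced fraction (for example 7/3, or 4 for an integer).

1. M_x = 3  [2·M = A+B = (6, 1)+(0, 2)]
2. M_y = 3/2  [2·M = A+B = (6, 1)+(0, 2)]
   so M = (3, 3/2)

M = (3, 3/2)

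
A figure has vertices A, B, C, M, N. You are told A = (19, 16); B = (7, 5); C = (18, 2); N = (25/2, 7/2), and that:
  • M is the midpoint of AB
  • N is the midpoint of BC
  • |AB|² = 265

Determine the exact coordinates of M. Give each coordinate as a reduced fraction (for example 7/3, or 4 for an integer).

M = (13, 21/2)

1. M_x = 13  [2·M = A+B = (19, 16)+(7, 5)]
2. M_y = 21/2  [2·M = A+B = (19, 16)+(7, 5)]
   so M = (13, 21/2)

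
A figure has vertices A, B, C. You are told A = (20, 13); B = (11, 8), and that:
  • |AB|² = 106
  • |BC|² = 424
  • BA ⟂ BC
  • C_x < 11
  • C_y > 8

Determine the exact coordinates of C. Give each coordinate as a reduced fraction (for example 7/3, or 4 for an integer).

C = (1, 26)

1. C_x = 1  [[BA ⟂ BC ⇒ 9x+5y-139=0] ∩ [|C−(11, 8)|²=424]]
2. C_y = 26  [[BA ⟂ BC ⇒ 9x+5y-139=0] ∩ [|C−(11, 8)|²=424]]
   so C = (1, 26)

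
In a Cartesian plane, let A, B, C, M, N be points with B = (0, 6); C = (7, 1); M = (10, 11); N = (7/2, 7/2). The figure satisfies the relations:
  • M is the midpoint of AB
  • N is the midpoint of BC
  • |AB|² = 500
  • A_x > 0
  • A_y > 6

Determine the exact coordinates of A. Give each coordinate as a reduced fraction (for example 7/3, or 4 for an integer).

1. A_x = 20  [A = 2·M−B = 2·(10, 11)−(0, 6)]
2. A_y = 16  [A = 2·M−B = 2·(10, 11)−(0, 6)]
   so A = (20, 16)

A = (20, 16)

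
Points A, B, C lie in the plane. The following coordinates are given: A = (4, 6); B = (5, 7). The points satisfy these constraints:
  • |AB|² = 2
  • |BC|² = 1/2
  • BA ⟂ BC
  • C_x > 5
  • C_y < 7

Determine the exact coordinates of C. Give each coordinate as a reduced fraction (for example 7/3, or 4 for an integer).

1. C_x = 11/2  [[BA ⟂ BC ⇒ -1x-1y+12=0] ∩ [|C−(5, 7)|²=1/2]]
2. C_y = 13/2  [[BA ⟂ BC ⇒ -1x-1y+12=0] ∩ [|C−(5, 7)|²=1/2]]
   so C = (11/2, 13/2)

C = (11/2, 13/2)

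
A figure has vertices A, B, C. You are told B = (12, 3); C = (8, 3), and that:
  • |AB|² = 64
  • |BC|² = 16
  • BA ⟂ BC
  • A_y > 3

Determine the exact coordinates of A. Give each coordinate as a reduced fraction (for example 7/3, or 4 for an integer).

1. A_x = 12  [[BA ⟂ BC ⇒ -4x+48=0] ∩ [|A−(12, 3)|²=64]]
2. A_y = 11  [[BA ⟂ BC ⇒ -4x+48=0] ∩ [|A−(12, 3)|²=64]]
   so A = (12, 11)

A = (12, 11)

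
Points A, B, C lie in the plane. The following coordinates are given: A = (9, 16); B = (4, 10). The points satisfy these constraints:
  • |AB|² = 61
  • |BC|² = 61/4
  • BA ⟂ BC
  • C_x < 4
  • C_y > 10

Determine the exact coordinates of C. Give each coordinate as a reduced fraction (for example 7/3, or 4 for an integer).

C = (1, 25/2)

1. C_x = 1  [[BA ⟂ BC ⇒ 5x+6y-80=0] ∩ [|C−(4, 10)|²=61/4]]
2. C_y = 25/2  [[BA ⟂ BC ⇒ 5x+6y-80=0] ∩ [|C−(4, 10)|²=61/4]]
   so C = (1, 25/2)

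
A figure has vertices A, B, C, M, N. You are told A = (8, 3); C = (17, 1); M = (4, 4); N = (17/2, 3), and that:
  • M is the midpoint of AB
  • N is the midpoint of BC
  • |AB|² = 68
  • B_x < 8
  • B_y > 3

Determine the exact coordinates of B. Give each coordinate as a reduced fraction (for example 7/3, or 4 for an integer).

B = (0, 5)

1. B_x = 0  [B = 2·M−A = 2·(4, 4)−(8, 3)]
2. B_y = 5  [B = 2·M−A = 2·(4, 4)−(8, 3)]
   so B = (0, 5)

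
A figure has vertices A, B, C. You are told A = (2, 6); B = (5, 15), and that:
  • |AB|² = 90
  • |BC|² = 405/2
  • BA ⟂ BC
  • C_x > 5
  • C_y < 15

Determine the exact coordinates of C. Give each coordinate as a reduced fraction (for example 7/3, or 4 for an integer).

1. C_x = 37/2  [[BA ⟂ BC ⇒ -3x-9y+150=0] ∩ [|C−(5, 15)|²=405/2]]
2. C_y = 21/2  [[BA ⟂ BC ⇒ -3x-9y+150=0] ∩ [|C−(5, 15)|²=405/2]]
   so C = (37/2, 21/2)

C = (37/2, 21/2)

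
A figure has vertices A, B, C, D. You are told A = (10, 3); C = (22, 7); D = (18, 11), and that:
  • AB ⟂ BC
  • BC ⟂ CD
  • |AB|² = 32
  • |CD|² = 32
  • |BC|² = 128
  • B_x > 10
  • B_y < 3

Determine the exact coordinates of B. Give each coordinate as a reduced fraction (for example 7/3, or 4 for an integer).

B = (14, -1)

1. B_x = 14  [[BC ⟂ CD ⇒ 4x-4y-60=0] ∩ [|B−(10, 3)|²=32]]
2. B_y = -1  [[BC ⟂ CD ⇒ 4x-4y-60=0] ∩ [|B−(10, 3)|²=32]]
   so B = (14, -1)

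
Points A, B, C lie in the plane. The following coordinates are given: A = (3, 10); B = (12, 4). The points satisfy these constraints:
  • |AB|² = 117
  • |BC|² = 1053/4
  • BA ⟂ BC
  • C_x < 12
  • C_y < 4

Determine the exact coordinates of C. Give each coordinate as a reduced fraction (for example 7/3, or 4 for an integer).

1. C_x = 3  [[BA ⟂ BC ⇒ -9x+6y+84=0] ∩ [|C−(12, 4)|²=1053/4]]
2. C_y = -19/2  [[BA ⟂ BC ⇒ -9x+6y+84=0] ∩ [|C−(12, 4)|²=1053/4]]
   so C = (3, -19/2)

C = (3, -19/2)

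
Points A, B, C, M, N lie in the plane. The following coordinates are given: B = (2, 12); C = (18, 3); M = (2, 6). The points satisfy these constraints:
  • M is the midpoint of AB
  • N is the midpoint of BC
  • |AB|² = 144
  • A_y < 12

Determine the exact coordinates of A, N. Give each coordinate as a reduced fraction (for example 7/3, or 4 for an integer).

1. A_x = 2  [A = 2·M−B = 2·(2, 6)−(2, 12)]
2. A_y = 0  [A = 2·M−B = 2·(2, 6)−(2, 12)]
   so A = (2, 0)
3. N_x = 10  [2·N = B+C = (2, 12)+(18, 3)]
4. N_y = 15/2  [2·N = B+C = (2, 12)+(18, 3)]
   so N = (10, 15/2)

A = (2, 0)
N = (10, 15/2)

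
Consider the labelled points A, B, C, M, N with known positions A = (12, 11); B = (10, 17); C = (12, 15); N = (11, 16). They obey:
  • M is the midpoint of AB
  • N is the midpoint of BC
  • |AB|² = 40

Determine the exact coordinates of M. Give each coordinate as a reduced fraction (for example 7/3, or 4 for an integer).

M = (11, 14)

1. M_x = 11  [2·M = A+B = (12, 11)+(10, 17)]
2. M_y = 14  [2·M = A+B = (12, 11)+(10, 17)]
   so M = (11, 14)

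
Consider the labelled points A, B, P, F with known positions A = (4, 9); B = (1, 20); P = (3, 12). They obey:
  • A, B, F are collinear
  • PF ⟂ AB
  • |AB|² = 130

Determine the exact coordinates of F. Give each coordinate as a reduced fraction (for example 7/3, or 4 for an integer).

1. F_x = 206/65  [[A, B, F are collinear ⇒ -11x-3y+71=0] ∩ [PF ⟂ AB ⇒ -3x+11y-123=0]]
2. F_y = 783/65  [[A, B, F are collinear ⇒ -11x-3y+71=0] ∩ [PF ⟂ AB ⇒ -3x+11y-123=0]]
   so F = (206/65, 783/65)

F = (206/65, 783/65)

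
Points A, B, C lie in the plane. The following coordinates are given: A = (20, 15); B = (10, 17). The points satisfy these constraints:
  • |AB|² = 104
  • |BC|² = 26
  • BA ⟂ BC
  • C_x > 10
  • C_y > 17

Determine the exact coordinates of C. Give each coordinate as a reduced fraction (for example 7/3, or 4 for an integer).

C = (11, 22)

1. C_x = 11  [[BA ⟂ BC ⇒ 10x-2y-66=0] ∩ [|C−(10, 17)|²=26]]
2. C_y = 22  [[BA ⟂ BC ⇒ 10x-2y-66=0] ∩ [|C−(10, 17)|²=26]]
   so C = (11, 22)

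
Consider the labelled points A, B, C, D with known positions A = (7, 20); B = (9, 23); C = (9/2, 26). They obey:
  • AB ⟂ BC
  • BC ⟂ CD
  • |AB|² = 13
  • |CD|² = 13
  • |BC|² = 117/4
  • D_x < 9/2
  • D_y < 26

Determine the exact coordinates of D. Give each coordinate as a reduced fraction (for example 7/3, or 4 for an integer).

D = (5/2, 23)

1. D_x = 5/2  [[BC ⟂ CD ⇒ -9/2x+3y-231/4=0] ∩ [|D−(9/2, 26)|²=13]]
2. D_y = 23  [[BC ⟂ CD ⇒ -9/2x+3y-231/4=0] ∩ [|D−(9/2, 26)|²=13]]
   so D = (5/2, 23)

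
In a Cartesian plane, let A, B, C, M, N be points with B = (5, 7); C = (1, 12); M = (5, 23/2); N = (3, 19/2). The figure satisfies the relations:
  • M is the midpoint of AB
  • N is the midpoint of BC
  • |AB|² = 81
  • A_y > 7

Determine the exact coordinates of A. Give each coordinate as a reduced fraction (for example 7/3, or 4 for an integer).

1. A_x = 5  [A = 2·M−B = 2·(5, 23/2)−(5, 7)]
2. A_y = 16  [A = 2·M−B = 2·(5, 23/2)−(5, 7)]
   so A = (5, 16)

A = (5, 16)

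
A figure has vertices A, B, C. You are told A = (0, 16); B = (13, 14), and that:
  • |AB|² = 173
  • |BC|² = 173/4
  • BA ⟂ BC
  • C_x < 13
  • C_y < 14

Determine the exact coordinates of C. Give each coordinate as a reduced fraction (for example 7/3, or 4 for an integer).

C = (12, 15/2)

1. C_x = 12  [[BA ⟂ BC ⇒ -13x+2y+141=0] ∩ [|C−(13, 14)|²=173/4]]
2. C_y = 15/2  [[BA ⟂ BC ⇒ -13x+2y+141=0] ∩ [|C−(13, 14)|²=173/4]]
   so C = (12, 15/2)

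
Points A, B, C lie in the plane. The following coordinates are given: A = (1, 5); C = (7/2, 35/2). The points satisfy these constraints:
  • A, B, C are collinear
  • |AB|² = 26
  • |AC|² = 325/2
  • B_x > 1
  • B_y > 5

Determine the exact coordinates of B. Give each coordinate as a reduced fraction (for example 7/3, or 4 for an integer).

B = (2, 10)

1. B_x = 2  [[A, B, C are collinear ⇒ 25/2x-5/2y=0] ∩ [|B−(1, 5)|²=26]]
2. B_y = 10  [[A, B, C are collinear ⇒ 25/2x-5/2y=0] ∩ [|B−(1, 5)|²=26]]
   so B = (2, 10)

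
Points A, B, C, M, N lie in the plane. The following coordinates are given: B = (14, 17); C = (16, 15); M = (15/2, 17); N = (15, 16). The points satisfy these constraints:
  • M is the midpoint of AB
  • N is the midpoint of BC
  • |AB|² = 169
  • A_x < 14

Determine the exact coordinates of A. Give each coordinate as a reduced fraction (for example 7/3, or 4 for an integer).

1. A_x = 1  [A = 2·M−B = 2·(15/2, 17)−(14, 17)]
2. A_y = 17  [A = 2·M−B = 2·(15/2, 17)−(14, 17)]
   so A = (1, 17)

A = (1, 17)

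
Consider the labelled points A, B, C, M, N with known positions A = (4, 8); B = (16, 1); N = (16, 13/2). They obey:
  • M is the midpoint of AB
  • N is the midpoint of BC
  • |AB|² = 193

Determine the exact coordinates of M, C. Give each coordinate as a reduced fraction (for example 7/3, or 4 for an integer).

M = (10, 9/2)
C = (16, 12)

1. M_x = 10  [2·M = A+B = (4, 8)+(16, 1)]
2. M_y = 9/2  [2·M = A+B = (4, 8)+(16, 1)]
   so M = (10, 9/2)
3. C_x = 16  [C = 2·N−B = 2·(16, 13/2)−(16, 1)]
4. C_y = 12  [C = 2·N−B = 2·(16, 13/2)−(16, 1)]
   so C = (16, 12)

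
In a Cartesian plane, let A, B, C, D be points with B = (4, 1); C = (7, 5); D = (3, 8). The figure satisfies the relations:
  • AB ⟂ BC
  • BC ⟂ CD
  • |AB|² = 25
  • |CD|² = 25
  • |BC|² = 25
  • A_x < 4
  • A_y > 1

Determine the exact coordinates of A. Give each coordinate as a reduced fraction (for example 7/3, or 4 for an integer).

A = (0, 4)

1. A_x = 0  [[AB ⟂ BC ⇒ -3x-4y+16=0] ∩ [|A−(4, 1)|²=25]]
2. A_y = 4  [[AB ⟂ BC ⇒ -3x-4y+16=0] ∩ [|A−(4, 1)|²=25]]
   so A = (0, 4)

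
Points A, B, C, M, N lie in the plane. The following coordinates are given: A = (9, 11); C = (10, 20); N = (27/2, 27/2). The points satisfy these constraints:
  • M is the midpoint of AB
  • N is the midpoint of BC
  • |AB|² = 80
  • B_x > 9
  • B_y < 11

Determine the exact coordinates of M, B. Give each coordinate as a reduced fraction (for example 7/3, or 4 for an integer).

M = (13, 9)
B = (17, 7)

1. B_x = 17  [B = 2·N−C = 2·(27/2, 27/2)−(10, 20)]
2. B_y = 7  [B = 2·N−C = 2·(27/2, 27/2)−(10, 20)]
   so B = (17, 7)
3. M_x = 13  [2·M = A+B = (9, 11)+(17, 7)]
4. M_y = 9  [2·M = A+B = (9, 11)+(17, 7)]
   so M = (13, 9)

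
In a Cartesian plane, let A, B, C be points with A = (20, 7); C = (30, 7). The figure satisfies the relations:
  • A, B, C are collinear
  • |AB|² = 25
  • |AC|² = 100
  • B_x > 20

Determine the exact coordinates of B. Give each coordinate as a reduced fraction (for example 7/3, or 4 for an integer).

1. B_x = 25  [[A, B, C are collinear ⇒ -10y+70=0] ∩ [|B−(20, 7)|²=25]]
2. B_y = 7  [[A, B, C are collinear ⇒ -10y+70=0] ∩ [|B−(20, 7)|²=25]]
   so B = (25, 7)

B = (25, 7)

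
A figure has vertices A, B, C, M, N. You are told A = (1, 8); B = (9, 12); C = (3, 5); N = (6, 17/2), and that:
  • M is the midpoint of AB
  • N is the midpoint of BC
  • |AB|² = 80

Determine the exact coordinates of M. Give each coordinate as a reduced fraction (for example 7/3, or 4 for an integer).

1. M_x = 5  [2·M = A+B = (1, 8)+(9, 12)]
2. M_y = 10  [2·M = A+B = (1, 8)+(9, 12)]
   so M = (5, 10)

M = (5, 10)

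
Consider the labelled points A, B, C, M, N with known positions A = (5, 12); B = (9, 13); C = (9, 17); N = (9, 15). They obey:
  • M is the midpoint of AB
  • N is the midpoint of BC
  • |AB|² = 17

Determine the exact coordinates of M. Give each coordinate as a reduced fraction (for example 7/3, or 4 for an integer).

1. M_x = 7  [2·M = A+B = (5, 12)+(9, 13)]
2. M_y = 25/2  [2·M = A+B = (5, 12)+(9, 13)]
   so M = (7, 25/2)

M = (7, 25/2)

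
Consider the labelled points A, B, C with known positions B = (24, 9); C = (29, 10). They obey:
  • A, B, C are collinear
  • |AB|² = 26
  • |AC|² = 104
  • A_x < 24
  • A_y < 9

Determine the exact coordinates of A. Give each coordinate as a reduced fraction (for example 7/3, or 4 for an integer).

A = (19, 8)

1. A_x = 19  [[A, B, C are collinear ⇒ -1x+5y-21=0] ∩ [|A−(24, 9)|²=26]]
2. A_y = 8  [[A, B, C are collinear ⇒ -1x+5y-21=0] ∩ [|A−(24, 9)|²=26]]
   so A = (19, 8)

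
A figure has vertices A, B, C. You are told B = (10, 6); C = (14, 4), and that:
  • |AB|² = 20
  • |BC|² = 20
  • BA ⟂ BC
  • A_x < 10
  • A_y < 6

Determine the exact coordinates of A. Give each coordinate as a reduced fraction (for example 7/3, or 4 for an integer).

1. A_x = 8  [[BA ⟂ BC ⇒ 4x-2y-28=0] ∩ [|A−(10, 6)|²=20]]
2. A_y = 2  [[BA ⟂ BC ⇒ 4x-2y-28=0] ∩ [|A−(10, 6)|²=20]]
   so A = (8, 2)

A = (8, 2)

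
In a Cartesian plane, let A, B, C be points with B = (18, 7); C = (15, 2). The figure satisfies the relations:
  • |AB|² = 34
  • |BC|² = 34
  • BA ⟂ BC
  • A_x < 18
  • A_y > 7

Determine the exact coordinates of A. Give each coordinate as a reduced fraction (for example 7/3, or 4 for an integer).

1. A_x = 13  [[BA ⟂ BC ⇒ -3x-5y+89=0] ∩ [|A−(18, 7)|²=34]]
2. A_y = 10  [[BA ⟂ BC ⇒ -3x-5y+89=0] ∩ [|A−(18, 7)|²=34]]
   so A = (13, 10)

A = (13, 10)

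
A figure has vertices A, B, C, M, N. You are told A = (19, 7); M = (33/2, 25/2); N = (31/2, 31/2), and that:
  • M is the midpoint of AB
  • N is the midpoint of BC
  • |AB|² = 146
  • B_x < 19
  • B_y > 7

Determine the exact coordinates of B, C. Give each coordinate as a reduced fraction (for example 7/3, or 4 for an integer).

B = (14, 18)
C = (17, 13)

1. B_x = 14  [B = 2·M−A = 2·(33/2, 25/2)−(19, 7)]
2. B_y = 18  [B = 2·M−A = 2·(33/2, 25/2)−(19, 7)]
   so B = (14, 18)
3. C_x = 17  [C = 2·N−B = 2·(31/2, 31/2)−(14, 18)]
4. C_y = 13  [C = 2·N−B = 2·(31/2, 31/2)−(14, 18)]
   so C = (17, 13)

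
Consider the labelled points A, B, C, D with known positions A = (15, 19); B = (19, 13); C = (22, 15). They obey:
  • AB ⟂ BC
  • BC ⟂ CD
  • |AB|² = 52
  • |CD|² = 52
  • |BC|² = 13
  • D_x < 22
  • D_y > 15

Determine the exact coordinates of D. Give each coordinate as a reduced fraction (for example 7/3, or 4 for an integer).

D = (18, 21)

1. D_x = 18  [[BC ⟂ CD ⇒ 3x+2y-96=0] ∩ [|D−(22, 15)|²=52]]
2. D_y = 21  [[BC ⟂ CD ⇒ 3x+2y-96=0] ∩ [|D−(22, 15)|²=52]]
   so D = (18, 21)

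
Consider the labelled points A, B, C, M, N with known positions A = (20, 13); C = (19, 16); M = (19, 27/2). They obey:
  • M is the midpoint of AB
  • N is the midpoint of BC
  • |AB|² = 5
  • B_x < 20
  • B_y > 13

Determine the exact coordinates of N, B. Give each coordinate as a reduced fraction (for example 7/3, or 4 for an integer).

1. B_x = 18  [B = 2·M−A = 2·(19, 27/2)−(20, 13)]
2. B_y = 14  [B = 2·M−A = 2·(19, 27/2)−(20, 13)]
   so B = (18, 14)
3. N_x = 37/2  [2·N = B+C = (18, 14)+(19, 16)]
4. N_y = 15  [2·N = B+C = (18, 14)+(19, 16)]
   so N = (37/2, 15)

N = (37/2, 15)
B = (18, 14)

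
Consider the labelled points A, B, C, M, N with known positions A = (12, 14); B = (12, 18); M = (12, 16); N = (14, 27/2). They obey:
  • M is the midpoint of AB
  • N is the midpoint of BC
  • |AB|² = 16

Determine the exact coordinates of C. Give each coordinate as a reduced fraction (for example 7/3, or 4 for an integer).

C = (16, 9)

1. C_x = 16  [C = 2·N−B = 2·(14, 27/2)−(12, 18)]
2. C_y = 9  [C = 2·N−B = 2·(14, 27/2)−(12, 18)]
   so C = (16, 9)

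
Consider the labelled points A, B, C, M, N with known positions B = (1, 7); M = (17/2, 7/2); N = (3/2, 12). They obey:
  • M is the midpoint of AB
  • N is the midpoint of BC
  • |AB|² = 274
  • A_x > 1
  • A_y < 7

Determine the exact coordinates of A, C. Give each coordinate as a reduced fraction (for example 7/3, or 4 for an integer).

A = (16, 0)
C = (2, 17)

1. A_x = 16  [A = 2·M−B = 2·(17/2, 7/2)−(1, 7)]
2. A_y = 0  [A = 2·M−B = 2·(17/2, 7/2)−(1, 7)]
   so A = (16, 0)
3. C_x = 2  [C = 2·N−B = 2·(3/2, 12)−(1, 7)]
4. C_y = 17  [C = 2·N−B = 2·(3/2, 12)−(1, 7)]
   so C = (2, 17)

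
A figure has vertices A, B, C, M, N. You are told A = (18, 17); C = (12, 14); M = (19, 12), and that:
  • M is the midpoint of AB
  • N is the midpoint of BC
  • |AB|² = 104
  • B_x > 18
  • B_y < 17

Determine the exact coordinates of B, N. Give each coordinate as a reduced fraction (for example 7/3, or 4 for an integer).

B = (20, 7)
N = (16, 21/2)

1. B_x = 20  [B = 2·M−A = 2·(19, 12)−(18, 17)]
2. B_y = 7  [B = 2·M−A = 2·(19, 12)−(18, 17)]
   so B = (20, 7)
3. N_x = 16  [2·N = B+C = (20, 7)+(12, 14)]
4. N_y = 21/2  [2·N = B+C = (20, 7)+(12, 14)]
   so N = (16, 21/2)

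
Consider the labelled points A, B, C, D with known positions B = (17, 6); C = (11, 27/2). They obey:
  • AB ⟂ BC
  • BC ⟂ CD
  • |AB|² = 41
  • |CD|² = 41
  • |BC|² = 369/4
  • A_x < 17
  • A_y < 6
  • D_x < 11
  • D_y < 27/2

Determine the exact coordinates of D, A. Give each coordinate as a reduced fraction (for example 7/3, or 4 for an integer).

1. D_x = 6  [[BC ⟂ CD ⇒ -6x+15/2y-141/4=0] ∩ [|D−(11, 27/2)|²=41]]
2. D_y = 19/2  [[BC ⟂ CD ⇒ -6x+15/2y-141/4=0] ∩ [|D−(11, 27/2)|²=41]]
   so D = (6, 19/2)
3. A_x = 12  [[AB ⟂ BC ⇒ 6x-15/2y-57=0] ∩ [|A−(17, 6)|²=41]]
4. A_y = 2  [[AB ⟂ BC ⇒ 6x-15/2y-57=0] ∩ [|A−(17, 6)|²=41]]
   so A = (12, 2)

D = (6, 19/2)
A = (12, 2)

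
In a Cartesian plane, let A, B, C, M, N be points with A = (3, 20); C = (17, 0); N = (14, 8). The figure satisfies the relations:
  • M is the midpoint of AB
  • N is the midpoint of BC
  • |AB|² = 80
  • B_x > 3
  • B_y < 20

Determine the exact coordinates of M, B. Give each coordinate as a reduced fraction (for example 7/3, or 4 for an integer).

1. B_x = 11  [B = 2·N−C = 2·(14, 8)−(17, 0)]
2. B_y = 16  [B = 2·N−C = 2·(14, 8)−(17, 0)]
   so B = (11, 16)
3. M_x = 7  [2·M = A+B = (3, 20)+(11, 16)]
4. M_y = 18  [2·M = A+B = (3, 20)+(11, 16)]
   so M = (7, 18)

M = (7, 18)
B = (11, 16)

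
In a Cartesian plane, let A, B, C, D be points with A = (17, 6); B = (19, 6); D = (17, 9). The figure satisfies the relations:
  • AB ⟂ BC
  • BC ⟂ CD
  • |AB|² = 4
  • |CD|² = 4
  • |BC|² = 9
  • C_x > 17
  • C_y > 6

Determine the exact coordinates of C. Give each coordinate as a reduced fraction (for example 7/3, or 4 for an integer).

C = (19, 9)

1. C_x = 19  [[AB ⟂ BC ⇒ 2x-38=0] ∩ [|C−(17, 9)|²=4]]
2. C_y = 9  [[AB ⟂ BC ⇒ 2x-38=0] ∩ [|C−(17, 9)|²=4]]
   so C = (19, 9)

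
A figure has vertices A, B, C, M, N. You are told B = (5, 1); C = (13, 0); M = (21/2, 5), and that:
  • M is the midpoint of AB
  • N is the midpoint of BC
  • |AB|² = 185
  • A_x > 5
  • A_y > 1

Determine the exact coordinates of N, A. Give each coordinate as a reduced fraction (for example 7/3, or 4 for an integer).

N = (9, 1/2)
A = (16, 9)

1. A_x = 16  [A = 2·M−B = 2·(21/2, 5)−(5, 1)]
2. A_y = 9  [A = 2·M−B = 2·(21/2, 5)−(5, 1)]
   so A = (16, 9)
3. N_x = 9  [2·N = B+C = (5, 1)+(13, 0)]
4. N_y = 1/2  [2·N = B+C = (5, 1)+(13, 0)]
   so N = (9, 1/2)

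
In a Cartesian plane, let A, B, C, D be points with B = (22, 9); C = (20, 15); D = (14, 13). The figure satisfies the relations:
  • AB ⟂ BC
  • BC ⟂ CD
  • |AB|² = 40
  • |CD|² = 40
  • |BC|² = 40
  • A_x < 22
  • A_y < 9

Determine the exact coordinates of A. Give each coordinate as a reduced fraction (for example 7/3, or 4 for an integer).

1. A_x = 16  [[AB ⟂ BC ⇒ 2x-6y+10=0] ∩ [|A−(22, 9)|²=40]]
2. A_y = 7  [[AB ⟂ BC ⇒ 2x-6y+10=0] ∩ [|A−(22, 9)|²=40]]
   so A = (16, 7)

A = (16, 7)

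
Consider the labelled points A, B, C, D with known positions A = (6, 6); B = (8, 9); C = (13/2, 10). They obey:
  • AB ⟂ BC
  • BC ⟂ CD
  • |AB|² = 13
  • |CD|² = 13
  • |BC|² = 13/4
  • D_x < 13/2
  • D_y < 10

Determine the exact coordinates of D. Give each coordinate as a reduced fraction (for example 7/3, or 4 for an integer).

1. D_x = 9/2  [[BC ⟂ CD ⇒ -3/2x+1y-1/4=0] ∩ [|D−(13/2, 10)|²=13]]
2. D_y = 7  [[BC ⟂ CD ⇒ -3/2x+1y-1/4=0] ∩ [|D−(13/2, 10)|²=13]]
   so D = (9/2, 7)

D = (9/2, 7)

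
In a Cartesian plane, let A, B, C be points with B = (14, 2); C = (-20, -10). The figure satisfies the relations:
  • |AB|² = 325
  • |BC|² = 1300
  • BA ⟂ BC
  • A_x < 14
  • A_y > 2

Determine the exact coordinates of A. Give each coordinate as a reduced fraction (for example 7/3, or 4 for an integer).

1. A_x = 8  [[BA ⟂ BC ⇒ -34x-12y+500=0] ∩ [|A−(14, 2)|²=325]]
2. A_y = 19  [[BA ⟂ BC ⇒ -34x-12y+500=0] ∩ [|A−(14, 2)|²=325]]
   so A = (8, 19)

A = (8, 19)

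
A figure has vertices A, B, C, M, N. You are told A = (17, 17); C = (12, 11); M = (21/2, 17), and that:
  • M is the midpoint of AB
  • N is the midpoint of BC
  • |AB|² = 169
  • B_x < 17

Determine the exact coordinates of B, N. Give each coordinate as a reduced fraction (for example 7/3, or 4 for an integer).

B = (4, 17)
N = (8, 14)

1. B_x = 4  [B = 2·M−A = 2·(21/2, 17)−(17, 17)]
2. B_y = 17  [B = 2·M−A = 2·(21/2, 17)−(17, 17)]
   so B = (4, 17)
3. N_x = 8  [2·N = B+C = (4, 17)+(12, 11)]
4. N_y = 14  [2·N = B+C = (4, 17)+(12, 11)]
   so N = (8, 14)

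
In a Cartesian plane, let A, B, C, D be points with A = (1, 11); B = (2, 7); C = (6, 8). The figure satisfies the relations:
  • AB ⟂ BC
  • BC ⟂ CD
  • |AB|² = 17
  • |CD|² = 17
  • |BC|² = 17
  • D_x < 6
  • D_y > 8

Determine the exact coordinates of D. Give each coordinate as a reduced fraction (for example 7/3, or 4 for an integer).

D = (5, 12)

1. D_x = 5  [[BC ⟂ CD ⇒ 4x+1y-32=0] ∩ [|D−(6, 8)|²=17]]
2. D_y = 12  [[BC ⟂ CD ⇒ 4x+1y-32=0] ∩ [|D−(6, 8)|²=17]]
   so D = (5, 12)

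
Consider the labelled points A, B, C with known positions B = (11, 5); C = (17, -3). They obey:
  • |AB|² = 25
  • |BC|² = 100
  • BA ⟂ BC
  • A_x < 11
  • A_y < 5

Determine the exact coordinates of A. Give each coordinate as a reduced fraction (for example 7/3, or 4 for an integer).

A = (7, 2)

1. A_x = 7  [[BA ⟂ BC ⇒ 6x-8y-26=0] ∩ [|A−(11, 5)|²=25]]
2. A_y = 2  [[BA ⟂ BC ⇒ 6x-8y-26=0] ∩ [|A−(11, 5)|²=25]]
   so A = (7, 2)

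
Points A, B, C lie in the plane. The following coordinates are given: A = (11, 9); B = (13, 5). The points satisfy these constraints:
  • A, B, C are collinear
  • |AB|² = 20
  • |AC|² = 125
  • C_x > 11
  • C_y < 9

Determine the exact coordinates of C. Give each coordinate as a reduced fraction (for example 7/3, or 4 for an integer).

C = (16, -1)

1. C_x = 16  [[A, B, C are collinear ⇒ 4x+2y-62=0] ∩ [|C−(11, 9)|²=125]]
2. C_y = -1  [[A, B, C are collinear ⇒ 4x+2y-62=0] ∩ [|C−(11, 9)|²=125]]
   so C = (16, -1)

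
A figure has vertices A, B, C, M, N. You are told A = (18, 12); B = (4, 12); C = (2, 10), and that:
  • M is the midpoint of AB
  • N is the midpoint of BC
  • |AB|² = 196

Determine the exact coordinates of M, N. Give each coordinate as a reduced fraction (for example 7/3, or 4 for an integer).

M = (11, 12)
N = (3, 11)

1. M_x = 11  [2·M = A+B = (18, 12)+(4, 12)]
2. M_y = 12  [2·M = A+B = (18, 12)+(4, 12)]
   so M = (11, 12)
3. N_x = 3  [2·N = B+C = (4, 12)+(2, 10)]
4. N_y = 11  [2·N = B+C = (4, 12)+(2, 10)]
   so N = (3, 11)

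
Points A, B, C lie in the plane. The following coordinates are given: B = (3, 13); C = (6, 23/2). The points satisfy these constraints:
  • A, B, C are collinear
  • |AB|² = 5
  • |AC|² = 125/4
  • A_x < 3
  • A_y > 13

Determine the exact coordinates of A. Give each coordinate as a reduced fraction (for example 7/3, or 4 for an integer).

A = (1, 14)

1. A_x = 1  [[A, B, C are collinear ⇒ 3/2x+3y-87/2=0] ∩ [|A−(3, 13)|²=5]]
2. A_y = 14  [[A, B, C are collinear ⇒ 3/2x+3y-87/2=0] ∩ [|A−(3, 13)|²=5]]
   so A = (1, 14)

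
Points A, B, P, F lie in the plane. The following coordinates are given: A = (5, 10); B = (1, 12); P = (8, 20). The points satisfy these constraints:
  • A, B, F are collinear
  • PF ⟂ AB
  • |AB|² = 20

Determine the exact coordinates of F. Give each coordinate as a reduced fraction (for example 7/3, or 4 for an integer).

F = (17/5, 54/5)

1. F_x = 17/5  [[A, B, F are collinear ⇒ -2x-4y+50=0] ∩ [PF ⟂ AB ⇒ -4x+2y-8=0]]
2. F_y = 54/5  [[A, B, F are collinear ⇒ -2x-4y+50=0] ∩ [PF ⟂ AB ⇒ -4x+2y-8=0]]
   so F = (17/5, 54/5)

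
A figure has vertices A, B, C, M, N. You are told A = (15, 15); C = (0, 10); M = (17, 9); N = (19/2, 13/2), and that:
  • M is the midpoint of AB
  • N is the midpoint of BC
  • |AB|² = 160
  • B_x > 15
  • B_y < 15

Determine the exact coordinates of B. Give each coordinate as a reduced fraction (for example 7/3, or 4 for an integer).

1. B_x = 19  [B = 2·M−A = 2·(17, 9)−(15, 15)]
2. B_y = 3  [B = 2·M−A = 2·(17, 9)−(15, 15)]
   so B = (19, 3)

B = (19, 3)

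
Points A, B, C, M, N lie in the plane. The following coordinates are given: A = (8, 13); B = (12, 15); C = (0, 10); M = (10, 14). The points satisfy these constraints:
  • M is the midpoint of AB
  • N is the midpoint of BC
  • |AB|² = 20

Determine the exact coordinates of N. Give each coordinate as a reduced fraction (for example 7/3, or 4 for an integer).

1. N_x = 6  [2·N = B+C = (12, 15)+(0, 10)]
2. N_y = 25/2  [2·N = B+C = (12, 15)+(0, 10)]
   so N = (6, 25/2)

N = (6, 25/2)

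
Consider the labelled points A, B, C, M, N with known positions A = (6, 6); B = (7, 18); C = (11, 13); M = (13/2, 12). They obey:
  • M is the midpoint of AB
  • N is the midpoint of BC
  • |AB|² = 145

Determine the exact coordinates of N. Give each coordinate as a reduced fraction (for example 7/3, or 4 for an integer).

1. N_x = 9  [2·N = B+C = (7, 18)+(11, 13)]
2. N_y = 31/2  [2·N = B+C = (7, 18)+(11, 13)]
   so N = (9, 31/2)

N = (9, 31/2)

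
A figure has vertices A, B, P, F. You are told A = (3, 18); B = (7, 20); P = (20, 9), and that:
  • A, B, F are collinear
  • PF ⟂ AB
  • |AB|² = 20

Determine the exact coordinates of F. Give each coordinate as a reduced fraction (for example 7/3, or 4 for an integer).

F = (13, 23)

1. F_x = 13  [[A, B, F are collinear ⇒ -2x+4y-66=0] ∩ [PF ⟂ AB ⇒ 4x+2y-98=0]]
2. F_y = 23  [[A, B, F are collinear ⇒ -2x+4y-66=0] ∩ [PF ⟂ AB ⇒ 4x+2y-98=0]]
   so F = (13, 23)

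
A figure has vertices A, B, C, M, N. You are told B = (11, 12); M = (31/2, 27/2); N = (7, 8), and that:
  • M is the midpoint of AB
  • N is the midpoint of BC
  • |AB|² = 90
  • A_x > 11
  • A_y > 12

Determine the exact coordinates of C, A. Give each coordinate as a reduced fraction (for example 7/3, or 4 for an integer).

1. A_x = 20  [A = 2·M−B = 2·(31/2, 27/2)−(11, 12)]
2. A_y = 15  [A = 2·M−B = 2·(31/2, 27/2)−(11, 12)]
   so A = (20, 15)
3. C_x = 3  [C = 2·N−B = 2·(7, 8)−(11, 12)]
4. C_y = 4  [C = 2·N−B = 2·(7, 8)−(11, 12)]
   so C = (3, 4)

C = (3, 4)
A = (20, 15)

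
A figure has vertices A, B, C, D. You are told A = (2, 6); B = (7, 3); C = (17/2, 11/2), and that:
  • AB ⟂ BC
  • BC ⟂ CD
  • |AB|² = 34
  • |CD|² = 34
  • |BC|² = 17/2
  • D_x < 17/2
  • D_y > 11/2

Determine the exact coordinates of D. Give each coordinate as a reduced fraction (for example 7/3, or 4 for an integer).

1. D_x = 7/2  [[BC ⟂ CD ⇒ 3/2x+5/2y-53/2=0] ∩ [|D−(17/2, 11/2)|²=34]]
2. D_y = 17/2  [[BC ⟂ CD ⇒ 3/2x+5/2y-53/2=0] ∩ [|D−(17/2, 11/2)|²=34]]
   so D = (7/2, 17/2)

D = (7/2, 17/2)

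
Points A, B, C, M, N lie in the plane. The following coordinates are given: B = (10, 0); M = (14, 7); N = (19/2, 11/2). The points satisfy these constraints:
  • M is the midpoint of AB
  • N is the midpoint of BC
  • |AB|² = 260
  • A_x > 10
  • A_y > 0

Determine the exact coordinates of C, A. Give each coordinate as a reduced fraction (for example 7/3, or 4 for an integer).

C = (9, 11)
A = (18, 14)

1. A_x = 18  [A = 2·M−B = 2·(14, 7)−(10, 0)]
2. A_y = 14  [A = 2·M−B = 2·(14, 7)−(10, 0)]
   so A = (18, 14)
3. C_x = 9  [C = 2·N−B = 2·(19/2, 11/2)−(10, 0)]
4. C_y = 11  [C = 2·N−B = 2·(19/2, 11/2)−(10, 0)]
   so C = (9, 11)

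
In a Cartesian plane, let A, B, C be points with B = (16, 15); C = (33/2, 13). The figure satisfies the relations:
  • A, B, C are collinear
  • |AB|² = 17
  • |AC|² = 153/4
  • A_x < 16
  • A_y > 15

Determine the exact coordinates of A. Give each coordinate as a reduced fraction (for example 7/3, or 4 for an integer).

A = (15, 19)

1. A_x = 15  [[A, B, C are collinear ⇒ 2x+1/2y-79/2=0] ∩ [|A−(16, 15)|²=17]]
2. A_y = 19  [[A, B, C are collinear ⇒ 2x+1/2y-79/2=0] ∩ [|A−(16, 15)|²=17]]
   so A = (15, 19)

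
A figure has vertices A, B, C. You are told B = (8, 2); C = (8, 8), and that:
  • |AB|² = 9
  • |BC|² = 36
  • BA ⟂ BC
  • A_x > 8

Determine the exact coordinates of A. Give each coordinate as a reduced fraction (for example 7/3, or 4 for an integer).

1. A_x = 11  [[BA ⟂ BC ⇒ 6y-12=0] ∩ [|A−(8, 2)|²=9]]
2. A_y = 2  [[BA ⟂ BC ⇒ 6y-12=0] ∩ [|A−(8, 2)|²=9]]
   so A = (11, 2)

A = (11, 2)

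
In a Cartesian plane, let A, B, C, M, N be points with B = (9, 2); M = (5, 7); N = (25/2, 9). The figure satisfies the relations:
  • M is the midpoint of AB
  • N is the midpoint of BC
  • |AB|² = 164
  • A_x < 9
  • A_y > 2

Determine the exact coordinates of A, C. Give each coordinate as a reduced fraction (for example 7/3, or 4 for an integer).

1. A_x = 1  [A = 2·M−B = 2·(5, 7)−(9, 2)]
2. A_y = 12  [A = 2·M−B = 2·(5, 7)−(9, 2)]
   so A = (1, 12)
3. C_x = 16  [C = 2·N−B = 2·(25/2, 9)−(9, 2)]
4. C_y = 16  [C = 2·N−B = 2·(25/2, 9)−(9, 2)]
   so C = (16, 16)

A = (1, 12)
C = (16, 16)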